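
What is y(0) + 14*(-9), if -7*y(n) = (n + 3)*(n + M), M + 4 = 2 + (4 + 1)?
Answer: -891/7 ≈ -127.29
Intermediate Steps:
M = 3 (M = -4 + (2 + (4 + 1)) = -4 + (2 + 5) = -4 + 7 = 3)
y(n) = -(3 + n)**2/7 (y(n) = -(n + 3)*(n + 3)/7 = -(3 + n)*(3 + n)/7 = -(3 + n)**2/7)
y(0) + 14*(-9) = (-9/7 - 6/7*0 - 1/7*0**2) + 14*(-9) = (-9/7 + 0 - 1/7*0) - 126 = (-9/7 + 0 + 0) - 126 = -9/7 - 126 = -891/7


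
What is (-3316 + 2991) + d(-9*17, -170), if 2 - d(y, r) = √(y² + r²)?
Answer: -323 - 17*√181 ≈ -551.71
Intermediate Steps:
d(y, r) = 2 - √(r² + y²) (d(y, r) = 2 - √(y² + r²) = 2 - √(r² + y²))
(-3316 + 2991) + d(-9*17, -170) = (-3316 + 2991) + (2 - √((-170)² + (-9*17)²)) = -325 + (2 - √(28900 + (-153)²)) = -325 + (2 - √(28900 + 23409)) = -325 + (2 - √52309) = -325 + (2 - 17*√181) = -323 - 17*√181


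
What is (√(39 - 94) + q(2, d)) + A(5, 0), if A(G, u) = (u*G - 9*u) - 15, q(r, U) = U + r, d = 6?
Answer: -7 + I*√55 ≈ -7.0 + 7.4162*I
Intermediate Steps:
A(G, u) = -15 - 9*u + G*u (A(G, u) = (G*u - 9*u) - 15 = (-9*u + G*u) - 15 = -15 - 9*u + G*u)
(√(39 - 94) + q(2, d)) + A(5, 0) = (√(39 - 94) + (6 + 2)) + (-15 - 9*0 + 5*0) = (√(-55) + 8) + (-15 + 0 + 0) = (I*√55 + 8) - 15 = (8 + I*√55) - 15 = -7 + I*√55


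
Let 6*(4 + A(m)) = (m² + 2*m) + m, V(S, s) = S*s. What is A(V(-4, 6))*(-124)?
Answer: -9920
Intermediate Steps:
A(m) = -4 + m/2 + m²/6 (A(m) = -4 + ((m² + 2*m) + m)/6 = -4 + (m² + 3*m)/6 = -4 + (m/2 + m²/6) = -4 + m/2 + m²/6)
A(V(-4, 6))*(-124) = (-4 + (-4*6)/2 + (-4*6)²/6)*(-124) = (-4 + (½)*(-24) + (⅙)*(-24)²)*(-124) = (-4 - 12 + (⅙)*576)*(-124) = (-4 - 12 + 96)*(-124) = 80*(-124) = -9920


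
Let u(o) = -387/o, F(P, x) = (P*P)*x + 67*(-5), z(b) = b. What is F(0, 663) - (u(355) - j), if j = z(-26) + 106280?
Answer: 37601632/355 ≈ 1.0592e+5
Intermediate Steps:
F(P, x) = -335 + x*P² (F(P, x) = P²*x - 335 = x*P² - 335 = -335 + x*P²)
j = 106254 (j = -26 + 106280 = 106254)
F(0, 663) - (u(355) - j) = (-335 + 663*0²) - (-387/355 - 1*106254) = (-335 + 663*0) - (-387*1/355 - 106254) = (-335 + 0) - (-387/355 - 106254) = -335 - 1*(-37720557/355) = -335 + 37720557/355 = 37601632/355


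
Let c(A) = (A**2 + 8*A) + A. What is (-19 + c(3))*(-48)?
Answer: -816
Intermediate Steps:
c(A) = A**2 + 9*A
(-19 + c(3))*(-48) = (-19 + 3*(9 + 3))*(-48) = (-19 + 3*12)*(-48) = (-19 + 36)*(-48) = 17*(-48) = -816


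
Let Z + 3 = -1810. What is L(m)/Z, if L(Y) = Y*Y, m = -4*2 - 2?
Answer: -100/1813 ≈ -0.055157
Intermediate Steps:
Z = -1813 (Z = -3 - 1810 = -1813)
m = -10 (m = -8 - 2 = -10)
L(Y) = Y²
L(m)/Z = (-10)²/(-1813) = 100*(-1/1813) = -100/1813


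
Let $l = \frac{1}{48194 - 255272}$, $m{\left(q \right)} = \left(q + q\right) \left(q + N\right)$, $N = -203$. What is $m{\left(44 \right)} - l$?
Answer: $- \frac{2897435375}{207078} \approx -13992.0$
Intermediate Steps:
$m{\left(q \right)} = 2 q \left(-203 + q\right)$ ($m{\left(q \right)} = \left(q + q\right) \left(q - 203\right) = 2 q \left(-203 + q\right)$)
$l = - \frac{1}{207078}$ ($l = \frac{1}{-207078} = - \frac{1}{207078} \approx -4.8291 \cdot 10^{-6}$)
$m{\left(44 \right)} - l = 2 \cdot 44 \left(-203 + 44\right) - - \frac{1}{207078} = 2 \cdot 44 \left(-159\right) + \frac{1}{207078} = -13992 + \frac{1}{207078} = - \frac{2897435375}{207078}$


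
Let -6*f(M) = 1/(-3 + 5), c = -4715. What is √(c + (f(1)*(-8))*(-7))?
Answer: I*√42477/3 ≈ 68.7*I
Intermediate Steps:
f(M) = -1/12 (f(M) = -1/(6*(-3 + 5)) = -⅙/2 = -⅙*½ = -1/12)
√(c + (f(1)*(-8))*(-7)) = √(-4715 - 1/12*(-8)*(-7)) = √(-4715 + (⅔)*(-7)) = √(-4715 - 14/3) = √(-14159/3) = I*√42477/3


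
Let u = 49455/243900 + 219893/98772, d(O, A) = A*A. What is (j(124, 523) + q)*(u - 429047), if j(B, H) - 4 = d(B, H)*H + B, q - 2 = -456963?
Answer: -2047064547282773049283/33459015 ≈ -6.1181e+13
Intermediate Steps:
d(O, A) = A**2
u = 162546311/66918030 (u = 49455*(1/243900) + 219893*(1/98772) = 1099/5420 + 219893/98772 = 162546311/66918030 ≈ 2.4290)
q = -456961 (q = 2 - 456963 = -456961)
j(B, H) = 4 + B + H**3 (j(B, H) = 4 + (H**2*H + B) = 4 + (H**3 + B) = 4 + (B + H**3) = 4 + B + H**3)
(j(124, 523) + q)*(u - 429047) = ((4 + 124 + 523**3) - 456961)*(162546311/66918030 - 429047) = ((4 + 124 + 143055667) - 456961)*(-28710817471099/66918030) = (143055795 - 456961)*(-28710817471099/66918030) = 142598834*(-28710817471099/66918030) = -2047064547282773049283/33459015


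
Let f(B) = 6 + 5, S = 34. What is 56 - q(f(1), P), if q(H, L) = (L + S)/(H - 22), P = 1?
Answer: 651/11 ≈ 59.182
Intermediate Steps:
f(B) = 11
q(H, L) = (34 + L)/(-22 + H) (q(H, L) = (L + 34)/(H - 22) = (34 + L)/(-22 + H))
56 - q(f(1), P) = 56 - (34 + 1)/(-22 + 11) = 56 - 35/(-11) = 56 - (-1)*35/11 = 56 - 1*(-35/11) = 56 + 35/11 = 651/11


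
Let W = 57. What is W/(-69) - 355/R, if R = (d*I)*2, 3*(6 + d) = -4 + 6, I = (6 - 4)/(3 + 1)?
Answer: 24191/368 ≈ 65.736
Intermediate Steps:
I = ½ (I = 2/4 = 2*(¼) = ½ ≈ 0.50000)
d = -16/3 (d = -6 + (-4 + 6)/3 = -6 + (⅓)*2 = -6 + ⅔ = -16/3 ≈ -5.3333)
R = -16/3 (R = -16/3*½*2 = -8/3*2 = -16/3 ≈ -5.3333)
W/(-69) - 355/R = 57/(-69) - 355/(-16/3) = 57*(-1/69) - 355*(-3/16) = -19/23 + 1065/16 = 24191/368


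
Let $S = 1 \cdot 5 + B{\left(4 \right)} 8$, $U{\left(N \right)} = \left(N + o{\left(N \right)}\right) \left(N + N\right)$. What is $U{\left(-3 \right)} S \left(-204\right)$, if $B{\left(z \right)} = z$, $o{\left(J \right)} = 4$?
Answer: $45288$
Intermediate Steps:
$U{\left(N \right)} = 2 N \left(4 + N\right)$ ($U{\left(N \right)} = \left(N + 4\right) \left(N + N\right) = \left(4 + N\right) 2 N = 2 N \left(4 + N\right)$)
$S = 37$ ($S = 1 \cdot 5 + 4 \cdot 8 = 5 + 32 = 37$)
$U{\left(-3 \right)} S \left(-204\right) = 2 \left(-3\right) \left(4 - 3\right) 37 \left(-204\right) = 2 \left(-3\right) 1 \cdot 37 \left(-204\right) = \left(-6\right) 37 \left(-204\right) = \left(-222\right) \left(-204\right) = 45288$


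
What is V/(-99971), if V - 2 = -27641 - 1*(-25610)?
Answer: 2029/99971 ≈ 0.020296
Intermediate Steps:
V = -2029 (V = 2 + (-27641 - 1*(-25610)) = 2 + (-27641 + 25610) = 2 - 2031 = -2029)
V/(-99971) = -2029/(-99971) = -2029*(-1/99971) = 2029/99971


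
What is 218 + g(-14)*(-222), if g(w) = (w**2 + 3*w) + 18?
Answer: -37966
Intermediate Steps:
g(w) = 18 + w**2 + 3*w
218 + g(-14)*(-222) = 218 + (18 + (-14)**2 + 3*(-14))*(-222) = 218 + (18 + 196 - 42)*(-222) = 218 + 172*(-222) = 218 - 38184 = -37966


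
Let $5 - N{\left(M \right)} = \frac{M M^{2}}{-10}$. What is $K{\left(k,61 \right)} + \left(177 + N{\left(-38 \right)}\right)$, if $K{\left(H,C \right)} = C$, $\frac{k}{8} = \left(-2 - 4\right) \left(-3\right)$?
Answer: $- \frac{26221}{5} \approx -5244.2$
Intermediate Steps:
$k = 144$ ($k = 8 \left(-2 - 4\right) \left(-3\right) = 8 \left(\left(-6\right) \left(-3\right)\right) = 8 \cdot 18 = 144$)
$N{\left(M \right)} = 5 + \frac{M^{3}}{10}$ ($N{\left(M \right)} = 5 - \frac{M M^{2}}{-10} = 5 - M^{3} \left(- \frac{1}{10}\right) = 5 - - \frac{M^{3}}{10} = 5 + \frac{M^{3}}{10}$)
$K{\left(k,61 \right)} + \left(177 + N{\left(-38 \right)}\right) = 61 + \left(177 + \left(5 + \frac{\left(-38\right)^{3}}{10}\right)\right) = 61 + \left(177 + \left(5 + \frac{1}{10} \left(-54872\right)\right)\right) = 61 + \left(177 + \left(5 - \frac{27436}{5}\right)\right) = 61 + \left(177 - \frac{27411}{5}\right) = 61 - \frac{26526}{5} = - \frac{26221}{5}$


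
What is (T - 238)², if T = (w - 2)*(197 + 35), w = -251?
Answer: 3473216356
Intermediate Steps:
T = -58696 (T = (-251 - 2)*(197 + 35) = -253*232 = -58696)
(T - 238)² = (-58696 - 238)² = (-58934)² = 3473216356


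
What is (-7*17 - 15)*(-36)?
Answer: 4824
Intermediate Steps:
(-7*17 - 15)*(-36) = (-119 - 15)*(-36) = -134*(-36) = 4824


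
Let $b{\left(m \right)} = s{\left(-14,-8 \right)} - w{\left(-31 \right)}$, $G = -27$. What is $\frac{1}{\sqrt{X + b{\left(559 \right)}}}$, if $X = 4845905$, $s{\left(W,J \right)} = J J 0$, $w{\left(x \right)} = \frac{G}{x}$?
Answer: $\frac{\sqrt{1164228467}}{75111514} \approx 0.00045427$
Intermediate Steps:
$w{\left(x \right)} = - \frac{27}{x}$
$s{\left(W,J \right)} = 0$ ($s{\left(W,J \right)} = J^{2} \cdot 0 = 0$)
$b{\left(m \right)} = - \frac{27}{31}$ ($b{\left(m \right)} = 0 - - \frac{27}{-31} = 0 - \left(-27\right) \left(- \frac{1}{31}\right) = 0 - \frac{27}{31} = - \frac{27}{31}$)
$\frac{1}{\sqrt{X + b{\left(559 \right)}}} = \frac{1}{\sqrt{4845905 - \frac{27}{31}}} = \frac{1}{\sqrt{\frac{150223028}{31}}} = \frac{1}{\frac{2}{31} \sqrt{1164228467}} = \frac{\sqrt{1164228467}}{75111514}$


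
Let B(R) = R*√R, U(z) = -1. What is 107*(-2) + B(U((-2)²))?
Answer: -214 - I ≈ -214.0 - 1.0*I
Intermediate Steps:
B(R) = R^(3/2)
107*(-2) + B(U((-2)²)) = 107*(-2) + (-1)^(3/2) = -214 - I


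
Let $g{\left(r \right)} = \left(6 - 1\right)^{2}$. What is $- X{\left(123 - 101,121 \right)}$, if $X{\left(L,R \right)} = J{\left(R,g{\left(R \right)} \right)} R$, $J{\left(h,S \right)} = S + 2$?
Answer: $-3267$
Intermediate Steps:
$g{\left(r \right)} = 25$ ($g{\left(r \right)} = 5^{2} = 25$)
$J{\left(h,S \right)} = 2 + S$
$X{\left(L,R \right)} = 27 R$ ($X{\left(L,R \right)} = \left(2 + 25\right) R = 27 R$)
$- X{\left(123 - 101,121 \right)} = - 27 \cdot 121 = \left(-1\right) 3267 = -3267$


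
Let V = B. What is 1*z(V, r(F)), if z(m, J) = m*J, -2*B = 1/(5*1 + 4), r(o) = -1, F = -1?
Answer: 1/18 ≈ 0.055556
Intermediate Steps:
B = -1/18 (B = -1/(2*(5*1 + 4)) = -1/(2*(5 + 4)) = -½/9 = -½*⅑ = -1/18 ≈ -0.055556)
V = -1/18 ≈ -0.055556
z(m, J) = J*m
1*z(V, r(F)) = 1*(-1*(-1/18)) = 1*(1/18) = 1/18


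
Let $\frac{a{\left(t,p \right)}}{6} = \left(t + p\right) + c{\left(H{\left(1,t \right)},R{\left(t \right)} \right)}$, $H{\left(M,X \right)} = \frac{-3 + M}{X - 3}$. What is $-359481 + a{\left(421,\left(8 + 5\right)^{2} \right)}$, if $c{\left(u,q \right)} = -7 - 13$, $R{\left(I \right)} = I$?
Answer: $-356061$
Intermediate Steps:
$H{\left(M,X \right)} = \frac{-3 + M}{-3 + X}$
$c{\left(u,q \right)} = -20$
$a{\left(t,p \right)} = -120 + 6 p + 6 t$ ($a{\left(t,p \right)} = 6 \left(\left(t + p\right) - 20\right) = 6 \left(\left(p + t\right) - 20\right) = 6 \left(-20 + p + t\right) = -120 + 6 p + 6 t$)
$-359481 + a{\left(421,\left(8 + 5\right)^{2} \right)} = -359481 + \left(-120 + 6 \left(8 + 5\right)^{2} + 6 \cdot 421\right) = -359481 + \left(-120 + 6 \cdot 13^{2} + 2526\right) = -359481 + \left(-120 + 6 \cdot 169 + 2526\right) = -359481 + \left(-120 + 1014 + 2526\right) = -359481 + 3420 = -356061$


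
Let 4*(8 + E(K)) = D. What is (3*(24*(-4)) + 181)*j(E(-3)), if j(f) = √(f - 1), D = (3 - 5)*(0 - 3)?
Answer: -107*I*√30/2 ≈ -293.03*I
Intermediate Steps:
D = 6 (D = -2*(-3) = 6)
E(K) = -13/2 (E(K) = -8 + (¼)*6 = -8 + 3/2 = -13/2)
j(f) = √(-1 + f)
(3*(24*(-4)) + 181)*j(E(-3)) = (3*(24*(-4)) + 181)*√(-1 - 13/2) = (3*(-96) + 181)*√(-15/2) = (-288 + 181)*(I*√30/2) = -107*I*√30/2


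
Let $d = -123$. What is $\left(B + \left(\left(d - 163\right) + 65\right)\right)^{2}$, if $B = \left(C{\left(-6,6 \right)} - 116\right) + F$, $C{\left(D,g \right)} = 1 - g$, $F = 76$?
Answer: $70756$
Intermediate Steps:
$B = -45$ ($B = \left(\left(1 - 6\right) - 116\right) + 76 = \left(-5 - 116\right) + 76 = -121 + 76 = -45$)
$\left(B + \left(\left(d - 163\right) + 65\right)\right)^{2} = \left(-45 + \left(\left(-123 - 163\right) + 65\right)\right)^{2} = \left(-45 + \left(-286 + 65\right)\right)^{2} = \left(-45 - 221\right)^{2} = \left(-266\right)^{2} = 70756$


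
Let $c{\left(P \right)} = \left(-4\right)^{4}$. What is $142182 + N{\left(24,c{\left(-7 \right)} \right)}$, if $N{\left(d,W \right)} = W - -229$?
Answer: $142667$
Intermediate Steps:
$c{\left(P \right)} = 256$
$N{\left(d,W \right)} = 229 + W$ ($N{\left(d,W \right)} = W + 229 = 229 + W$)
$142182 + N{\left(24,c{\left(-7 \right)} \right)} = 142182 + \left(229 + 256\right) = 142182 + 485 = 142667$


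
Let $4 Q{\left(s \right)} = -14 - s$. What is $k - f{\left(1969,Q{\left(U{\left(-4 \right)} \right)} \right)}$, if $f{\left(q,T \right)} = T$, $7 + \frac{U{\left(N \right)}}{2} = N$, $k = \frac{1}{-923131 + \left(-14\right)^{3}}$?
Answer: $- \frac{1851751}{925875} \approx -2.0$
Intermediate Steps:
$k = - \frac{1}{925875}$ ($k = \frac{1}{-923131 - 2744} = \frac{1}{-925875} = - \frac{1}{925875} \approx -1.0801 \cdot 10^{-6}$)
$U{\left(N \right)} = -14 + 2 N$
$Q{\left(s \right)} = - \frac{7}{2} - \frac{s}{4}$ ($Q{\left(s \right)} = \frac{-14 - s}{4} = - \frac{7}{2} - \frac{s}{4}$)
$k - f{\left(1969,Q{\left(U{\left(-4 \right)} \right)} \right)} = - \frac{1}{925875} - \left(- \frac{7}{2} - \frac{-14 + 2 \left(-4\right)}{4}\right) = - \frac{1}{925875} - \left(- \frac{7}{2} - \frac{-14 - 8}{4}\right) = - \frac{1}{925875} - \left(- \frac{7}{2} - - \frac{11}{2}\right) = - \frac{1}{925875} - \left(- \frac{7}{2} + \frac{11}{2}\right) = - \frac{1}{925875} - 2 = - \frac{1851751}{925875}$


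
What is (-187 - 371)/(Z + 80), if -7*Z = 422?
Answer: -651/23 ≈ -28.304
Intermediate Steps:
Z = -422/7 (Z = -⅐*422 = -422/7 ≈ -60.286)
(-187 - 371)/(Z + 80) = (-187 - 371)/(-422/7 + 80) = -558/138/7 = -558*7/138 = -651/23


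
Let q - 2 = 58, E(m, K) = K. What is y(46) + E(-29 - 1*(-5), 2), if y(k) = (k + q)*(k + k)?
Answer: 9754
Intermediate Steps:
q = 60 (q = 2 + 58 = 60)
y(k) = 2*k*(60 + k) (y(k) = (k + 60)*(k + k) = (60 + k)*(2*k) = 2*k*(60 + k))
y(46) + E(-29 - 1*(-5), 2) = 2*46*(60 + 46) + 2 = 2*46*106 + 2 = 9752 + 2 = 9754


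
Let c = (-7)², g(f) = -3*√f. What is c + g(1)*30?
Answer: -41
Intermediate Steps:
c = 49
c + g(1)*30 = 49 - 3*√1*30 = 49 - 3*1*30 = 49 - 3*30 = 49 - 90 = -41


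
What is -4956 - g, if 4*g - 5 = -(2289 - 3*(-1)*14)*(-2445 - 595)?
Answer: -7106069/4 ≈ -1.7765e+6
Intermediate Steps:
g = 7086245/4 (g = 5/4 + (-(2289 - 3*(-1)*14)*(-2445 - 595))/4 = 5/4 + (-(2289 + 3*14)*(-3040))/4 = 5/4 + (-(2289 + 42)*(-3040))/4 = 5/4 + (-2331*(-3040))/4 = 5/4 + (-1*(-7086240))/4 = 5/4 + (¼)*7086240 = 5/4 + 1771560 = 7086245/4 ≈ 1.7716e+6)
-4956 - g = -4956 - 1*7086245/4 = -4956 - 7086245/4 = -7106069/4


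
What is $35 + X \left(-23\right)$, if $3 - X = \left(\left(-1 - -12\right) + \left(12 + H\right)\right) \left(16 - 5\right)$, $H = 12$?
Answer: $8821$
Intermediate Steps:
$X = -382$ ($X = 3 - \left(\left(-1 - -12\right) + \left(12 + 12\right)\right) \left(16 - 5\right) = 3 - \left(\left(-1 + 12\right) + 24\right) 11 = 3 - \left(11 + 24\right) 11 = 3 - 35 \cdot 11 = 3 - 385 = -382$)
$35 + X \left(-23\right) = 35 - -8786 = 35 + 8786 = 8821$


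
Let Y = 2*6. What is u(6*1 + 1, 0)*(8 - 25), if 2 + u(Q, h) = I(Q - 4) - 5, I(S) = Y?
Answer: -85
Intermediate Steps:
Y = 12
I(S) = 12
u(Q, h) = 5 (u(Q, h) = -2 + (12 - 5) = -2 + 7 = 5)
u(6*1 + 1, 0)*(8 - 25) = 5*(8 - 25) = 5*(-17) = -85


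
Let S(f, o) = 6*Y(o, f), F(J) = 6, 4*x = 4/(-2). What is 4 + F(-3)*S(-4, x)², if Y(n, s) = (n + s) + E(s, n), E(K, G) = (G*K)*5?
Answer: 6538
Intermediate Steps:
x = -½ (x = (4/(-2))/4 = (4*(-½))/4 = (¼)*(-2) = -½ ≈ -0.50000)
E(K, G) = 5*G*K
Y(n, s) = n + s + 5*n*s (Y(n, s) = (n + s) + 5*n*s = n + s + 5*n*s)
S(f, o) = 6*f + 6*o + 30*f*o (S(f, o) = 6*(o + f + 5*o*f) = 6*(o + f + 5*f*o) = 6*(f + o + 5*f*o) = 6*f + 6*o + 30*f*o)
4 + F(-3)*S(-4, x)² = 4 + 6*(6*(-4) + 6*(-½) + 30*(-4)*(-½))² = 4 + 6*(-24 - 3 + 60)² = 4 + 6*33² = 4 + 6*1089 = 4 + 6534 = 6538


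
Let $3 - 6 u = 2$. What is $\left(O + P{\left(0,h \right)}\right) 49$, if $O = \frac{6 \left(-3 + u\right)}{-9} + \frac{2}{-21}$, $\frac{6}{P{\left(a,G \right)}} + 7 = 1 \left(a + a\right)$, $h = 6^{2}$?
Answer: $\frac{413}{9} \approx 45.889$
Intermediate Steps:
$h = 36$
$u = \frac{1}{6}$ ($u = \frac{1}{2} - \frac{1}{3} = \frac{1}{6} \approx 0.16667$)
$P{\left(a,G \right)} = \frac{6}{-7 + 2 a}$ ($P{\left(a,G \right)} = \frac{6}{-7 + 1 \left(a + a\right)} = \frac{6}{-7 + 1 \cdot 2 a} = \frac{6}{-7 + 2 a}$)
$O = \frac{113}{63}$ ($O = \frac{6 \left(-3 + \frac{1}{6}\right)}{-9} + \frac{2}{-21} = 6 \left(- \frac{17}{6}\right) \left(- \frac{1}{9}\right) + 2 \left(- \frac{1}{21}\right) = \left(-17\right) \left(- \frac{1}{9}\right) - \frac{2}{21} = \frac{17}{9} - \frac{2}{21} = \frac{113}{63} \approx 1.7937$)
$\left(O + P{\left(0,h \right)}\right) 49 = \left(\frac{113}{63} + \frac{6}{-7 + 2 \cdot 0}\right) 49 = \left(\frac{113}{63} + \frac{6}{-7 + 0}\right) 49 = \left(\frac{113}{63} + \frac{6}{-7}\right) 49 = \left(\frac{113}{63} + 6 \left(- \frac{1}{7}\right)\right) 49 = \left(\frac{113}{63} - \frac{6}{7}\right) 49 = \frac{59}{63} \cdot 49 = \frac{413}{9}$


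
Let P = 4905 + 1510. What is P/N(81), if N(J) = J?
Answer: 6415/81 ≈ 79.198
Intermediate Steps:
P = 6415
P/N(81) = 6415/81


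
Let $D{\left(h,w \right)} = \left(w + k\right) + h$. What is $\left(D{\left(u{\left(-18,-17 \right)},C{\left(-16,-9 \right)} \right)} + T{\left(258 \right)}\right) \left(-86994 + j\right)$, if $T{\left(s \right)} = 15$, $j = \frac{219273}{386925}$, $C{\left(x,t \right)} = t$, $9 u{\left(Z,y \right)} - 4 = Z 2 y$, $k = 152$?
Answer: $- \frac{22866315284242}{1160775} \approx -1.9699 \cdot 10^{7}$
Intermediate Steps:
$u{\left(Z,y \right)} = \frac{4}{9} + \frac{2 Z y}{9}$ ($u{\left(Z,y \right)} = \frac{4}{9} + \frac{Z 2 y}{9} = \frac{4}{9} + \frac{2 Z y}{9}$)
$D{\left(h,w \right)} = 152 + h + w$ ($D{\left(h,w \right)} = \left(w + 152\right) + h = \left(152 + w\right) + h = 152 + h + w$)
$j = \frac{73091}{128975}$ ($j = 219273 \cdot \frac{1}{386925} = \frac{73091}{128975} \approx 0.56671$)
$\left(D{\left(u{\left(-18,-17 \right)},C{\left(-16,-9 \right)} \right)} + T{\left(258 \right)}\right) \left(-86994 + j\right) = \left(\left(152 + \left(\frac{4}{9} + \frac{2}{9} \left(-18\right) \left(-17\right)\right) - 9\right) + 15\right) \left(-86994 + \frac{73091}{128975}\right) = \left(\left(152 + \left(\frac{4}{9} + 68\right) - 9\right) + 15\right) \left(- \frac{11219978059}{128975}\right) = \left(\left(152 + \frac{616}{9} - 9\right) + 15\right) \left(- \frac{11219978059}{128975}\right) = \left(\frac{1903}{9} + 15\right) \left(- \frac{11219978059}{128975}\right) = \frac{2038}{9} \left(- \frac{11219978059}{128975}\right) = - \frac{22866315284242}{1160775}$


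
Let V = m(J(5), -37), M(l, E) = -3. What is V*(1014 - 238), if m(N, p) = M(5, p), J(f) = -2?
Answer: -2328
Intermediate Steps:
m(N, p) = -3
V = -3
V*(1014 - 238) = -3*(1014 - 238) = -3*776 = -2328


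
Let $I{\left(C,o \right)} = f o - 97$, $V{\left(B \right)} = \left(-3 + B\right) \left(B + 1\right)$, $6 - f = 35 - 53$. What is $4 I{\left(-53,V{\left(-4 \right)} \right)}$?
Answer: $1628$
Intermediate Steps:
$f = 24$ ($f = 6 - \left(35 - 53\right) = 6 - -18 = 6 + 18 = 24$)
$V{\left(B \right)} = \left(1 + B\right) \left(-3 + B\right)$ ($V{\left(B \right)} = \left(-3 + B\right) \left(1 + B\right) = \left(1 + B\right) \left(-3 + B\right)$)
$I{\left(C,o \right)} = -97 + 24 o$ ($I{\left(C,o \right)} = 24 o - 97 = -97 + 24 o$)
$4 I{\left(-53,V{\left(-4 \right)} \right)} = 4 \left(-97 + 24 \left(-3 + \left(-4\right)^{2} - -8\right)\right) = 4 \left(-97 + 24 \left(-3 + 16 + 8\right)\right) = 4 \left(-97 + 24 \cdot 21\right) = 4 \left(-97 + 504\right) = 4 \cdot 407 = 1628$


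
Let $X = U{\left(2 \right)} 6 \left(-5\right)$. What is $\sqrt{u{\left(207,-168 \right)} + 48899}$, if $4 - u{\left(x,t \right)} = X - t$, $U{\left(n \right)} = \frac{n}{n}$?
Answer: $\sqrt{48765} \approx 220.83$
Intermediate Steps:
$U{\left(n \right)} = 1$
$X = -30$ ($X = 1 \cdot 6 \left(-5\right) = 6 \left(-5\right) = -30$)
$u{\left(x,t \right)} = 34 + t$ ($u{\left(x,t \right)} = 4 - \left(-30 - t\right) = 4 + \left(30 + t\right) = 34 + t$)
$\sqrt{u{\left(207,-168 \right)} + 48899} = \sqrt{\left(34 - 168\right) + 48899} = \sqrt{-134 + 48899} = \sqrt{48765}$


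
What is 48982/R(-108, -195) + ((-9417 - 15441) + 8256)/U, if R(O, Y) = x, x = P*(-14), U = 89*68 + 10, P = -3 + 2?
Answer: 10596302/3031 ≈ 3496.0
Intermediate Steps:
P = -1
U = 6062 (U = 6052 + 10 = 6062)
x = 14 (x = -1*(-14) = 14)
R(O, Y) = 14
48982/R(-108, -195) + ((-9417 - 15441) + 8256)/U = 48982/14 + ((-9417 - 15441) + 8256)/6062 = 48982*(1/14) + (-24858 + 8256)*(1/6062) = 24491/7 - 16602*1/6062 = 24491/7 - 8301/3031 = 10596302/3031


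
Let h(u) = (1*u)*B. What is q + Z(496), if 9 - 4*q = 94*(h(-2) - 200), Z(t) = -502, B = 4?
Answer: 17553/4 ≈ 4388.3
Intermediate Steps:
h(u) = 4*u (h(u) = (1*u)*4 = u*4 = 4*u)
q = 19561/4 (q = 9/4 - 47*(4*(-2) - 200)/2 = 9/4 - 47*(-8 - 200)/2 = 9/4 - 47*(-208)/2 = 9/4 - ¼*(-19552) = 9/4 + 4888 = 19561/4 ≈ 4890.3)
q + Z(496) = 19561/4 - 502 = 17553/4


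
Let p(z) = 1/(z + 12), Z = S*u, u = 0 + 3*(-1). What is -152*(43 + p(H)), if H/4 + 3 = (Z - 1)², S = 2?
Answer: -320302/49 ≈ -6536.8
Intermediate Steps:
u = -3 (u = 0 - 3 = -3)
Z = -6 (Z = 2*(-3) = -6)
H = 184 (H = -12 + 4*(-6 - 1)² = -12 + 4*(-7)² = -12 + 4*49 = -12 + 196 = 184)
p(z) = 1/(12 + z)
-152*(43 + p(H)) = -152*(43 + 1/(12 + 184)) = -152*(43 + 1/196) = -152*8429/196 = -320302/49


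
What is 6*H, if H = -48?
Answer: -288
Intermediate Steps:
6*H = 6*(-48) = -288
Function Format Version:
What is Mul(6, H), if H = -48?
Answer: -288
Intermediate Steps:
Mul(6, H) = Mul(6, -48) = -288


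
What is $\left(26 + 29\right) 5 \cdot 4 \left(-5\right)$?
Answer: $-5500$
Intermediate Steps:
$\left(26 + 29\right) 5 \cdot 4 \left(-5\right) = 55 \cdot 20 \left(-5\right) = 55 \left(-100\right) = -5500$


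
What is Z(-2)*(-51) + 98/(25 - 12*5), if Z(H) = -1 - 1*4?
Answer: 1261/5 ≈ 252.20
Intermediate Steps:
Z(H) = -5 (Z(H) = -1 - 4 = -5)
Z(-2)*(-51) + 98/(25 - 12*5) = -5*(-51) + 98/(25 - 12*5) = 255 + 98/(25 - 60) = 255 + 98/(-35) = 255 + 98*(-1/35) = 255 - 14/5 = 1261/5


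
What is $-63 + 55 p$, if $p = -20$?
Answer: $-1163$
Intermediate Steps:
$-63 + 55 p = -63 + 55 \left(-20\right) = -63 - 1100 = -1163$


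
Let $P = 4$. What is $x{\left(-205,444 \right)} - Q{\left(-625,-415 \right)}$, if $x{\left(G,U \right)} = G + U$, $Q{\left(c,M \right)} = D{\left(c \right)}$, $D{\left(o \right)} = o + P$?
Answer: $860$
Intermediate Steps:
$D{\left(o \right)} = 4 + o$ ($D{\left(o \right)} = o + 4 = 4 + o$)
$Q{\left(c,M \right)} = 4 + c$
$x{\left(-205,444 \right)} - Q{\left(-625,-415 \right)} = \left(-205 + 444\right) - \left(4 - 625\right) = 239 - -621 = 239 + 621 = 860$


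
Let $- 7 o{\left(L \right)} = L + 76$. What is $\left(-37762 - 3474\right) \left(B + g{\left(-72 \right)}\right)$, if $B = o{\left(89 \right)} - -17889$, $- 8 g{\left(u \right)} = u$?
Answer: $- \frac{5159489556}{7} \approx -7.3707 \cdot 10^{8}$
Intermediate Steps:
$g{\left(u \right)} = - \frac{u}{8}$
$o{\left(L \right)} = - \frac{76}{7} - \frac{L}{7}$ ($o{\left(L \right)} = - \frac{L + 76}{7} = - \frac{76 + L}{7} = - \frac{76}{7} - \frac{L}{7}$)
$B = \frac{125058}{7}$ ($B = \left(- \frac{76}{7} - \frac{89}{7}\right) - -17889 = \left(- \frac{76}{7} - \frac{89}{7}\right) + 17889 = - \frac{165}{7} + 17889 = \frac{125058}{7} \approx 17865.0$)
$\left(-37762 - 3474\right) \left(B + g{\left(-72 \right)}\right) = \left(-37762 - 3474\right) \left(\frac{125058}{7} - -9\right) = - 41236 \left(\frac{125058}{7} + 9\right) = \left(-41236\right) \frac{125121}{7} = - \frac{5159489556}{7}$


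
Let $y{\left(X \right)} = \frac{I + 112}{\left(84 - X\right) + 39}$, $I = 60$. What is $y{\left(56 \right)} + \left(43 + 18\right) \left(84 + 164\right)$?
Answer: $\frac{1013748}{67} \approx 15131.0$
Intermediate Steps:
$y{\left(X \right)} = \frac{172}{123 - X}$ ($y{\left(X \right)} = \frac{60 + 112}{\left(84 - X\right) + 39} = \frac{172}{123 - X}$)
$y{\left(56 \right)} + \left(43 + 18\right) \left(84 + 164\right) = - \frac{172}{-123 + 56} + \left(43 + 18\right) \left(84 + 164\right) = - \frac{172}{-67} + 61 \cdot 248 = \left(-172\right) \left(- \frac{1}{67}\right) + 15128 = \frac{172}{67} + 15128 = \frac{1013748}{67}$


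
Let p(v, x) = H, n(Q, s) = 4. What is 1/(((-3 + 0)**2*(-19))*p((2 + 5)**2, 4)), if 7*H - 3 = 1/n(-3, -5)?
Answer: -28/2223 ≈ -0.012596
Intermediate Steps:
H = 13/28 (H = 3/7 + (1/7)/4 = 3/7 + (1/7)*(1/4) = 3/7 + 1/28 = 13/28 ≈ 0.46429)
p(v, x) = 13/28
1/(((-3 + 0)**2*(-19))*p((2 + 5)**2, 4)) = 1/(((-3 + 0)**2*(-19))*(13/28)) = 1/(((-3)**2*(-19))*(13/28)) = 1/((9*(-19))*(13/28)) = 1/(-171*13/28) = 1/(-2223/28) = -28/2223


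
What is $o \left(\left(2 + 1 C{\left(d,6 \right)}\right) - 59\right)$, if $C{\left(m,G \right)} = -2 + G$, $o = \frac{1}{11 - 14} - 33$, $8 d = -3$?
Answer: $\frac{5300}{3} \approx 1766.7$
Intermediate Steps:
$d = - \frac{3}{8}$ ($d = \frac{1}{8} \left(-3\right) = - \frac{3}{8} \approx -0.375$)
$o = - \frac{100}{3}$ ($o = \frac{1}{-3} - 33 = - \frac{1}{3} - 33 = - \frac{100}{3} \approx -33.333$)
$o \left(\left(2 + 1 C{\left(d,6 \right)}\right) - 59\right) = - \frac{100 \left(\left(2 + 1 \left(-2 + 6\right)\right) - 59\right)}{3} = - \frac{100 \left(\left(2 + 1 \cdot 4\right) - 59\right)}{3} = - \frac{100 \left(\left(2 + 4\right) - 59\right)}{3} = - \frac{100 \left(6 - 59\right)}{3} = \left(- \frac{100}{3}\right) \left(-53\right) = \frac{5300}{3}$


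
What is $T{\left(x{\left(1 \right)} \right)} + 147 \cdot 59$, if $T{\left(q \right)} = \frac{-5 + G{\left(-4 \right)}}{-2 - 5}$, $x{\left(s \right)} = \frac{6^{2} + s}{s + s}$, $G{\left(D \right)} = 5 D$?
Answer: $\frac{60736}{7} \approx 8676.6$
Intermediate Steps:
$x{\left(s \right)} = \frac{36 + s}{2 s}$
$T{\left(q \right)} = \frac{25}{7}$ ($T{\left(q \right)} = \frac{-5 + 5 \left(-4\right)}{-2 - 5} = \frac{-5 - 20}{-7} = \left(-25\right) \left(- \frac{1}{7}\right) = \frac{25}{7}$)
$T{\left(x{\left(1 \right)} \right)} + 147 \cdot 59 = \frac{25}{7} + 147 \cdot 59 = \frac{25}{7} + 8673 = \frac{60736}{7}$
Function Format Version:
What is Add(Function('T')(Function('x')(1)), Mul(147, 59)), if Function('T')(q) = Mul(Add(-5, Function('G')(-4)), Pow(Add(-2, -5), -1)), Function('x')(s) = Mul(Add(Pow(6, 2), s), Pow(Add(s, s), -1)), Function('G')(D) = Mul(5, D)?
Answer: Rational(60736, 7) ≈ 8676.6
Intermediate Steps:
Function('x')(s) = Mul(Rational(1, 2), Pow(s, -1), Add(36, s)) (Function('x')(s) = Mul(Add(36, s), Pow(Mul(2, s), -1)) = Mul(Add(36, s), Mul(Rational(1, 2), Pow(s, -1))) = Mul(Rational(1, 2), Pow(s, -1), Add(36, s)))
Function('T')(q) = Rational(25, 7) (Function('T')(q) = Mul(Add(-5, Mul(5, -4)), Pow(Add(-2, -5), -1)) = Mul(Add(-5, -20), Pow(-7, -1)) = Mul(-25, Rational(-1, 7)) = Rational(25, 7))
Add(Function('T')(Function('x')(1)), Mul(147, 59)) = Add(Rational(25, 7), Mul(147, 59)) = Add(Rational(25, 7), 8673) = Rational(60736, 7)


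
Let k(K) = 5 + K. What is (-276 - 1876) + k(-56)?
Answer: -2203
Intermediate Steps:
(-276 - 1876) + k(-56) = (-276 - 1876) + (5 - 56) = -2152 - 51 = -2203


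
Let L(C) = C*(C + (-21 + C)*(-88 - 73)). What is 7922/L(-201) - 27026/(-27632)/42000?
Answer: -136375194299/125615541744000 ≈ -0.0010857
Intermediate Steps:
L(C) = C*(3381 - 160*C) (L(C) = C*(C + (-21 + C)*(-161)) = C*(C + (3381 - 161*C)) = C*(3381 - 160*C))
7922/L(-201) - 27026/(-27632)/42000 = 7922/((-201*(3381 - 160*(-201)))) - 27026/(-27632)/42000 = 7922/((-201*(3381 + 32160))) - 27026*(-1/27632)*(1/42000) = 7922/((-201*35541)) + (13513/13816)*(1/42000) = 7922/(-7143741) + 13513/580272000 = 7922*(-1/7143741) + 13513/580272000 = -7922/7143741 + 13513/580272000 = -136375194299/125615541744000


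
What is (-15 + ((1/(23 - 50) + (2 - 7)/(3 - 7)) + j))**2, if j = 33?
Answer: 4305625/11664 ≈ 369.14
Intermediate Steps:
(-15 + ((1/(23 - 50) + (2 - 7)/(3 - 7)) + j))**2 = (-15 + ((1/(23 - 50) + (2 - 7)/(3 - 7)) + 33))**2 = (-15 + ((1/(-27) - 5/(-4)) + 33))**2 = (-15 + ((-1/27 - 5*(-1/4)) + 33))**2 = (-15 + ((-1/27 + 5/4) + 33))**2 = (-15 + (131/108 + 33))**2 = (-15 + 3695/108)**2 = (2075/108)**2 = 4305625/11664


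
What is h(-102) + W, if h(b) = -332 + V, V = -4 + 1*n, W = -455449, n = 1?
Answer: -455784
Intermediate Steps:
V = -3 (V = -4 + 1*1 = -4 + 1 = -3)
h(b) = -335 (h(b) = -332 - 3 = -335)
h(-102) + W = -335 - 455449 = -455784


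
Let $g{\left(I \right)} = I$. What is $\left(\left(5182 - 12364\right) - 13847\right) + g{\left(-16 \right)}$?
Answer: $-21045$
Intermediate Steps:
$\left(\left(5182 - 12364\right) - 13847\right) + g{\left(-16 \right)} = \left(\left(5182 - 12364\right) - 13847\right) - 16 = \left(-7182 - 13847\right) - 16 = -21029 - 16 = -21045$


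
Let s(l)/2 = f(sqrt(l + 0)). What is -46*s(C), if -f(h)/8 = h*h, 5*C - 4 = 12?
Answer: 11776/5 ≈ 2355.2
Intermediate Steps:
C = 16/5 (C = 4/5 + (1/5)*12 = 4/5 + 12/5 = 16/5 ≈ 3.2000)
f(h) = -8*h**2 (f(h) = -8*h*h = -8*h**2)
s(l) = -16*l (s(l) = 2*(-8*l) = -16*l)
-46*s(C) = -(-736)*16/5 = -46*(-256/5) = 11776/5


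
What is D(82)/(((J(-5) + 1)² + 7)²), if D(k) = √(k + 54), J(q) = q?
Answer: 2*√34/529 ≈ 0.022045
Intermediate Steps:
D(k) = √(54 + k)
D(82)/(((J(-5) + 1)² + 7)²) = √(54 + 82)/(((-5 + 1)² + 7)²) = √136/(((-4)² + 7)²) = (2*√34)/((16 + 7)²) = (2*√34)/(23²) = (2*√34)/529 = (2*√34)*(1/529) = 2*√34/529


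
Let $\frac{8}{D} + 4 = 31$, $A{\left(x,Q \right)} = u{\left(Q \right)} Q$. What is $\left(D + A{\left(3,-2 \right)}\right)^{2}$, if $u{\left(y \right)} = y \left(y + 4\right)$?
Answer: $\frac{50176}{729} \approx 68.828$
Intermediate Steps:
$u{\left(y \right)} = y \left(4 + y\right)$
$A{\left(x,Q \right)} = Q^{2} \left(4 + Q\right)$ ($A{\left(x,Q \right)} = Q \left(4 + Q\right) Q = Q^{2} \left(4 + Q\right)$)
$D = \frac{8}{27}$ ($D = \frac{8}{-4 + 31} = \frac{8}{27} \approx 0.2963$)
$\left(D + A{\left(3,-2 \right)}\right)^{2} = \left(\frac{8}{27} + \left(-2\right)^{2} \left(4 - 2\right)\right)^{2} = \left(\frac{8}{27} + 4 \cdot 2\right)^{2} = \left(\frac{8}{27} + 8\right)^{2} = \left(\frac{224}{27}\right)^{2} = \frac{50176}{729}$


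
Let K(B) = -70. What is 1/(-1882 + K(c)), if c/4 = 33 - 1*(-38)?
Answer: -1/1952 ≈ -0.00051230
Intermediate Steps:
c = 284 (c = 4*(33 - 1*(-38)) = 4*(33 + 38) = 4*71 = 284)
1/(-1882 + K(c)) = 1/(-1882 - 70) = 1/(-1952) = -1/1952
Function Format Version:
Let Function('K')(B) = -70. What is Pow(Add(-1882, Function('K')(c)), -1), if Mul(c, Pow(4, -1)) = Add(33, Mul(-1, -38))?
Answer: Rational(-1, 1952) ≈ -0.00051230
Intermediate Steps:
c = 284 (c = Mul(4, Add(33, Mul(-1, -38))) = Mul(4, Add(33, 38)) = Mul(4, 71) = 284)
Pow(Add(-1882, Function('K')(c)), -1) = Pow(Add(-1882, -70), -1) = Pow(-1952, -1) = Rational(-1, 1952)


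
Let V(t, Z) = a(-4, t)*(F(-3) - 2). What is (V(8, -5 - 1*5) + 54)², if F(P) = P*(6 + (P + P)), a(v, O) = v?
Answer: 3844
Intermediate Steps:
F(P) = P*(6 + 2*P)
V(t, Z) = 8 (V(t, Z) = -4*(2*(-3)*(3 - 3) - 2) = -4*(2*(-3)*0 - 2) = -4*(0 - 2) = -4*(-2) = 8)
(V(8, -5 - 1*5) + 54)² = (8 + 54)² = 62² = 3844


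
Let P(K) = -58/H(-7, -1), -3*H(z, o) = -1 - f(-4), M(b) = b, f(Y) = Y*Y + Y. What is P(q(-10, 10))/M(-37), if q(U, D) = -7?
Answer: 174/481 ≈ 0.36175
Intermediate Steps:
f(Y) = Y + Y² (f(Y) = Y² + Y = Y + Y²)
H(z, o) = 13/3 (H(z, o) = -(-1 - (-4)*(1 - 4))/3 = -(-1 - (-4)*(-3))/3 = -(-1 - 1*12)/3 = -(-1 - 12)/3 = -⅓*(-13) = 13/3)
P(K) = -174/13 (P(K) = -58/13/3 = -58*3/13 = -174/13)
P(q(-10, 10))/M(-37) = -174/13/(-37) = -174/13*(-1/37) = 174/481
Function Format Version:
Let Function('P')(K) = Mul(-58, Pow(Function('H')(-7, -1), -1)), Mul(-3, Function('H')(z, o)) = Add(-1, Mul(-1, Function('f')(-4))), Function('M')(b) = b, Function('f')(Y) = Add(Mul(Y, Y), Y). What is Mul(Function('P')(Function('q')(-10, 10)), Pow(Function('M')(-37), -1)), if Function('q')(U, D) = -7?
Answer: Rational(174, 481) ≈ 0.36175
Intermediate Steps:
Function('f')(Y) = Add(Y, Pow(Y, 2)) (Function('f')(Y) = Add(Pow(Y, 2), Y) = Add(Y, Pow(Y, 2)))
Function('H')(z, o) = Rational(13, 3) (Function('H')(z, o) = Mul(Rational(-1, 3), Add(-1, Mul(-1, Mul(-4, Add(1, -4))))) = Mul(Rational(-1, 3), Add(-1, Mul(-1, Mul(-4, -3)))) = Mul(Rational(-1, 3), Add(-1, Mul(-1, 12))) = Mul(Rational(-1, 3), Add(-1, -12)) = Mul(Rational(-1, 3), -13) = Rational(13, 3))
Function('P')(K) = Rational(-174, 13) (Function('P')(K) = Mul(-58, Pow(Rational(13, 3), -1)) = Mul(-58, Rational(3, 13)) = Rational(-174, 13))
Mul(Function('P')(Function('q')(-10, 10)), Pow(Function('M')(-37), -1)) = Mul(Rational(-174, 13), Pow(-37, -1)) = Mul(Rational(-174, 13), Rational(-1, 37)) = Rational(174, 481)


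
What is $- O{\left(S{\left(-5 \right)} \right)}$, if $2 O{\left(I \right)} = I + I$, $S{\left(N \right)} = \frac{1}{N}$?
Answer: $\frac{1}{5} \approx 0.2$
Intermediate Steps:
$O{\left(I \right)} = I$ ($O{\left(I \right)} = \frac{I + I}{2} = \frac{2 I}{2} = I$)
$- O{\left(S{\left(-5 \right)} \right)} = - \frac{1}{-5} = \left(-1\right) \left(- \frac{1}{5}\right) = \frac{1}{5}$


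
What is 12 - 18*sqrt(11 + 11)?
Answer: 12 - 18*sqrt(22) ≈ -72.427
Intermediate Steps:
12 - 18*sqrt(11 + 11) = 12 - 18*sqrt(22)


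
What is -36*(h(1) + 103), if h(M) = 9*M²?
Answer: -4032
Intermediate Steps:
-36*(h(1) + 103) = -36*(9*1² + 103) = -36*(9*1 + 103) = -36*(9 + 103) = -36*112 = -4032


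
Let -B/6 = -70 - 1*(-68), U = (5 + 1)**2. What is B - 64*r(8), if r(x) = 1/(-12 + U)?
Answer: 28/3 ≈ 9.3333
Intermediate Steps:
U = 36 (U = 6**2 = 36)
r(x) = 1/24 (r(x) = 1/(-12 + 36) = 1/24)
B = 12 (B = -6*(-70 - 1*(-68)) = -6*(-70 + 68) = -6*(-2) = 12)
B - 64*r(8) = 12 - 64*1/24 = 12 - 8/3 = 28/3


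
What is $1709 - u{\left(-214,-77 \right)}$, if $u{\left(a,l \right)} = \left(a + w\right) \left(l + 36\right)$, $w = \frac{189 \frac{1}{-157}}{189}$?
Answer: $- \frac{1109246}{157} \approx -7065.3$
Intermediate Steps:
$w = - \frac{1}{157}$ ($w = 189 \left(- \frac{1}{157}\right) \frac{1}{189} = \left(- \frac{189}{157}\right) \frac{1}{189} = - \frac{1}{157} \approx -0.0063694$)
$u{\left(a,l \right)} = \left(36 + l\right) \left(- \frac{1}{157} + a\right)$ ($u{\left(a,l \right)} = \left(a - \frac{1}{157}\right) \left(l + 36\right) = \left(- \frac{1}{157} + a\right) \left(36 + l\right) = \left(36 + l\right) \left(- \frac{1}{157} + a\right)$)
$1709 - u{\left(-214,-77 \right)} = 1709 - \left(- \frac{36}{157} + 36 \left(-214\right) - - \frac{77}{157} - -16478\right) = 1709 - \left(- \frac{36}{157} - 7704 + \frac{77}{157} + 16478\right) = 1709 - \frac{1377559}{157} = - \frac{1109246}{157}$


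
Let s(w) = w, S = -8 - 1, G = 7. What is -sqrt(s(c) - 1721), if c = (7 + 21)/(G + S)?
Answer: -I*sqrt(1735) ≈ -41.653*I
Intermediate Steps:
S = -9
c = -14 (c = (7 + 21)/(7 - 9) = 28/(-2) = 28*(-1/2) = -14)
-sqrt(s(c) - 1721) = -sqrt(-14 - 1721) = -sqrt(-1735) = -I*sqrt(1735)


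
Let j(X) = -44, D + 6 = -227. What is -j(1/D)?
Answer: 44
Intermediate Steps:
D = -233 (D = -6 - 227 = -233)
-j(1/D) = -1*(-44) = 44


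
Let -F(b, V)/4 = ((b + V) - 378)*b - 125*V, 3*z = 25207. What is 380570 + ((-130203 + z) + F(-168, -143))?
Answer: -827216/3 ≈ -2.7574e+5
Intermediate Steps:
z = 25207/3 (z = (1/3)*25207 = 25207/3 ≈ 8402.3)
F(b, V) = 500*V - 4*b*(-378 + V + b) (F(b, V) = -4*(((b + V) - 378)*b - 125*V) = -4*(((V + b) - 378)*b - 125*V) = -4*((-378 + V + b)*b - 125*V) = -4*(b*(-378 + V + b) - 125*V) = -4*(-125*V + b*(-378 + V + b)) = 500*V - 4*b*(-378 + V + b))
380570 + ((-130203 + z) + F(-168, -143)) = 380570 + ((-130203 + 25207/3) + (-4*(-168)**2 + 500*(-143) + 1512*(-168) - 4*(-143)*(-168))) = 380570 + (-365402/3 + (-4*28224 - 71500 - 254016 - 96096)) = 380570 + (-365402/3 + (-112896 - 71500 - 254016 - 96096)) = 380570 + (-365402/3 - 534508) = 380570 - 1968926/3 = -827216/3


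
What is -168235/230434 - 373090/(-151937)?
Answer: 60411499865/35011450658 ≈ 1.7255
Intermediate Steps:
-168235/230434 - 373090/(-151937) = -168235*1/230434 - 373090*(-1/151937) = -168235/230434 + 373090/151937 = 60411499865/35011450658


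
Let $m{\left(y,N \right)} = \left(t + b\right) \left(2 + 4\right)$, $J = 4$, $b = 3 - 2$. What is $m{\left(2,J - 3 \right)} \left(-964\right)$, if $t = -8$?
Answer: $40488$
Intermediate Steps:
$b = 1$ ($b = 3 - 2 = 1$)
$m{\left(y,N \right)} = -42$ ($m{\left(y,N \right)} = \left(-8 + 1\right) \left(2 + 4\right) = \left(-7\right) 6 = -42$)
$m{\left(2,J - 3 \right)} \left(-964\right) = \left(-42\right) \left(-964\right) = 40488$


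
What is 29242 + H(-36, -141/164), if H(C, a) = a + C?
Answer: 4789643/164 ≈ 29205.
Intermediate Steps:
H(C, a) = C + a
29242 + H(-36, -141/164) = 29242 + (-36 - 141/164) = 29242 - 6045/164 = 4789643/164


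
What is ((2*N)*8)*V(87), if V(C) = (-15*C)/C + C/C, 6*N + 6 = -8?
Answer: 1568/3 ≈ 522.67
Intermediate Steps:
N = -7/3 (N = -1 + (⅙)*(-8) = -1 - 4/3 = -7/3 ≈ -2.3333)
V(C) = -14 (V(C) = -15 + 1 = -14)
((2*N)*8)*V(87) = ((2*(-7/3))*8)*(-14) = -14/3*8*(-14) = -112/3*(-14) = 1568/3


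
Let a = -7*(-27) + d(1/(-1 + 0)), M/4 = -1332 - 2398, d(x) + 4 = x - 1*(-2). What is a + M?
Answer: -14734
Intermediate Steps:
d(x) = -2 + x (d(x) = -4 + (x - 1*(-2)) = -4 + (x + 2) = -4 + (2 + x) = -2 + x)
M = -14920 (M = 4*(-1332 - 2398) = 4*(-3730) = -14920)
a = 186 (a = -7*(-27) + (-2 + 1/(-1 + 0)) = 189 + (-2 + 1/(-1)) = 189 + (-2 - 1) = 189 - 3 = 186)
a + M = 186 - 14920 = -14734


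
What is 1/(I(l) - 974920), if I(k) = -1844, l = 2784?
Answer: -1/976764 ≈ -1.0238e-6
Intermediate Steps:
1/(I(l) - 974920) = 1/(-1844 - 974920) = 1/(-976764) = -1/976764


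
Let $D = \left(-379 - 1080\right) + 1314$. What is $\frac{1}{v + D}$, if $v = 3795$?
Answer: $\frac{1}{3650} \approx 0.00027397$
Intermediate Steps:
$D = -145$ ($D = \left(-379 - 1080\right) + 1314 = -1459 + 1314 = -145$)
$\frac{1}{v + D} = \frac{1}{3795 - 145} = \frac{1}{3650}$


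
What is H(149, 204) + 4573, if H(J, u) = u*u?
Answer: 46189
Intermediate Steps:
H(J, u) = u²
H(149, 204) + 4573 = 204² + 4573 = 41616 + 4573 = 46189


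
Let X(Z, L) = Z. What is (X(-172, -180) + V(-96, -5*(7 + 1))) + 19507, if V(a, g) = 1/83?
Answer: 1604806/83 ≈ 19335.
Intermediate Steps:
V(a, g) = 1/83
(X(-172, -180) + V(-96, -5*(7 + 1))) + 19507 = (-172 + 1/83) + 19507 = -14275/83 + 19507 = 1604806/83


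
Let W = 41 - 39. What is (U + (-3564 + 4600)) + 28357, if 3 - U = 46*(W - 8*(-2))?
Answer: 28568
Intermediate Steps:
W = 2
U = -825 (U = 3 - 46*(2 - 8*(-2)) = 3 - 46*(2 + 16) = 3 - 46*18 = 3 - 1*828 = 3 - 828 = -825)
(U + (-3564 + 4600)) + 28357 = (-825 + (-3564 + 4600)) + 28357 = (-825 + 1036) + 28357 = 211 + 28357 = 28568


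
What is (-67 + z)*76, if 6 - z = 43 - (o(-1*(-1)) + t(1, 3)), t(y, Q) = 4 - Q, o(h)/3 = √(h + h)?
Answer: -7828 + 228*√2 ≈ -7505.6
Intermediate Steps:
o(h) = 3*√2*√h (o(h) = 3*√(h + h) = 3*√(2*h) = 3*(√2*√h) = 3*√2*√h)
z = -36 + 3*√2 (z = 6 - (43 - (3*√2*√(-1*(-1)) + (4 - 1*3))) = 6 - (43 - (3*√2*√1 + (4 - 3))) = 6 - (43 - (3*√2*1 + 1)) = 6 - (43 - (3*√2 + 1)) = 6 - (43 - (1 + 3*√2)) = 6 - (43 + (-1 - 3*√2)) = 6 - (42 - 3*√2) = 6 + (-42 + 3*√2) = -36 + 3*√2 ≈ -31.757)
(-67 + z)*76 = (-67 + (-36 + 3*√2))*76 = (-103 + 3*√2)*76 = -7828 + 228*√2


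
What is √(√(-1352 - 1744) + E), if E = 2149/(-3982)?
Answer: √(-8557318 + 95137944*I*√86)/3982 ≈ 5.249 + 5.3002*I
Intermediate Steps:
E = -2149/3982 (E = 2149*(-1/3982) = -2149/3982 ≈ -0.53968)
√(√(-1352 - 1744) + E) = √(√(-1352 - 1744) - 2149/3982) = √(√(-3096) - 2149/3982) = √(6*I*√86 - 2149/3982) = √(-2149/3982 + 6*I*√86)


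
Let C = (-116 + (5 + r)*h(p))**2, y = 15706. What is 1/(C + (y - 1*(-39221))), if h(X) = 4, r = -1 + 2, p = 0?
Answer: 1/63391 ≈ 1.5775e-5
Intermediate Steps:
r = 1
C = 8464 (C = (-116 + (5 + 1)*4)**2 = (-116 + 6*4)**2 = (-116 + 24)**2 = (-92)**2 = 8464)
1/(C + (y - 1*(-39221))) = 1/(8464 + (15706 - 1*(-39221))) = 1/(8464 + (15706 + 39221)) = 1/(8464 + 54927) = 1/63391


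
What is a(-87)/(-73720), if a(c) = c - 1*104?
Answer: 191/73720 ≈ 0.0025909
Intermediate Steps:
a(c) = -104 + c (a(c) = c - 104 = -104 + c)
a(-87)/(-73720) = (-104 - 87)/(-73720) = -191*(-1/73720) = 191/73720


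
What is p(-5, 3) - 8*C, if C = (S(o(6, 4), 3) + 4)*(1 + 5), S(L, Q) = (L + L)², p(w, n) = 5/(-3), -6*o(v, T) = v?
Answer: -1157/3 ≈ -385.67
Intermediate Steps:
o(v, T) = -v/6
p(w, n) = -5/3 (p(w, n) = 5*(-⅓) = -5/3)
S(L, Q) = 4*L² (S(L, Q) = (2*L)² = 4*L²)
C = 48 (C = (4*(-⅙*6)² + 4)*(1 + 5) = (4*(-1)² + 4)*6 = (4*1 + 4)*6 = (4 + 4)*6 = 8*6 = 48)
p(-5, 3) - 8*C = -5/3 - 8*48 = -5/3 - 384 = -1157/3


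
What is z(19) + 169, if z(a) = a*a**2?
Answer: 7028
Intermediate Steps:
z(a) = a**3
z(19) + 169 = 19**3 + 169 = 6859 + 169 = 7028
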